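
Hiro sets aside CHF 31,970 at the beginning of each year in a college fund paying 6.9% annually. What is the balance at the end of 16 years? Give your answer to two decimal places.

CHF 945,200.88

Accumulation factor s(16|0.069) × (1+i) = 29.565245; FV = 31970 × 29.565245 = 945,200.8840
Payments are at the start of each period, so multiply by (1+i).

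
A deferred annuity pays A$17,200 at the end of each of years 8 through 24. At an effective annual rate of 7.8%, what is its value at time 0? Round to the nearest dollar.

PV at t=7 (ordinary 17-year annuity): 17200 × a(17|0.078) = 17200 × 9.244604 = 159,007.1851
Discount back 7 years: 159,007.1851 × (1+0.078)^(−7) = 159,007.1851 × 0.591111 = 93,990.8167

A$93,991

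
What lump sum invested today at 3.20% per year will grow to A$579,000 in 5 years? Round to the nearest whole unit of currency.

A$494,630

Discount factor = (1+0.032)^(−5) = 0.854283; PV = 579,000 × 0.854283 = 494,629.5716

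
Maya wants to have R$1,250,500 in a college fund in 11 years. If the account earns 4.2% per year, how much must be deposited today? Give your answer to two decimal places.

PV = 1,250,500 / (1 + 0.042)^11 = 1,250,500 / 1.572334 = 795,314.2930

R$795,314.29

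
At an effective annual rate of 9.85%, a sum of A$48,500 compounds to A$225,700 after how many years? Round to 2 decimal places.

(1+i)^n = 225700/48500 = 4.65361, so n = ln 4.65361 / ln 1.0985 = 16.3674 years

16.37 years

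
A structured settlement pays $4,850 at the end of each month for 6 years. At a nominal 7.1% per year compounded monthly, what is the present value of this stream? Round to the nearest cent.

With 12 periods per year: i = 0.00591667, n = 72.
PV = 4850 × [1 − (1+0.00591667)^(−72)] / 0.00591667 = 4850 × 58.489569 = 283,674.4115

$283,674.41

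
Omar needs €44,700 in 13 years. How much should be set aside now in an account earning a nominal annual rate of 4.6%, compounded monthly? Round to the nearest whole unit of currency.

€24,609

Periodic rate i = 0.046/12 = 0.00383333; n = 13 × 12 = 156 periods.
PV = FV·(1+i)^(−n) = 44,700 × 0.550539 = 24,609.1112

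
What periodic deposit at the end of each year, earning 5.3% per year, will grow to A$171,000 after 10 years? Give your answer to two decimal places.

A$13,406.06

PMT = 171000 / ( [(1+0.053)^10 − 1] / 0.053 ) = 171000 / 12.755423 = 13,406.0625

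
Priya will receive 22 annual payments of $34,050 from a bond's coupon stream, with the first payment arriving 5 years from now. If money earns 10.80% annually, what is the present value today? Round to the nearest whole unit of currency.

$187,276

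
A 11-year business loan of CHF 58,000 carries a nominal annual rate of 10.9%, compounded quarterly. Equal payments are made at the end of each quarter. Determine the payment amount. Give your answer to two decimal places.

CHF 2,278.60

Periodic rate i = 0.109/4 = 0.02725; n = 11 × 4 = 44 periods.
Annuity-PV factor = 25.454230; PMT = 58000 / 25.454230 = 2,278.5997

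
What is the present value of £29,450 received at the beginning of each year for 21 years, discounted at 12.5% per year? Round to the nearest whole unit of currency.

£242,708

PV = PMT · [1 − (1+i)^(−n)] / i × (1+i) = 29450 · 8.241353 = 242,707.8565
Payments are at the start of each period, so multiply by (1+i).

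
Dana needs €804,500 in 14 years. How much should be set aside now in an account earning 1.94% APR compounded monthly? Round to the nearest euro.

€613,291

i = 0.0194/12 = 0.00161667 per month; n = 14·12 = 168.
PV = 804,500 / (1 + 0.00161667)^168 = 804,500 / 1.311774 = 613,291.4511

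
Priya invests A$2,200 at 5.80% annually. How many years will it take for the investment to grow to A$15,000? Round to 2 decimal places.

n = ln(15000/2200) / ln(1+0.058) = ln(6.81818) / 0.056380 = 34.0472 years

34.05 years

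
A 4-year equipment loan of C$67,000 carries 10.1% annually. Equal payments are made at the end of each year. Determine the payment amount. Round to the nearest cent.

C$21,182.32

PMT = 67000 / ( [1 − (1+0.101)^(−4)] / 0.101 ) = 67000 / 3.163016 = 21,182.3160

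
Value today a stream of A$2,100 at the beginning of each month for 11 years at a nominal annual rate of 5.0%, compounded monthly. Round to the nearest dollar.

A$213,772

With 12 periods per year: i = 0.00416667, n = 132.
Annuity factor a(132|0.00416667) × (1+i) = 101.796124; PV = 2100 × 101.796124 = 213,771.8600
(annuity-due: payments at period start, so ×(1+i).)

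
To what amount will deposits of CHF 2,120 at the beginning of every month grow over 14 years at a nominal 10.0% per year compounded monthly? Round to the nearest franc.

With 12 periods per year: i = 0.00833333, n = 168.
FV = 2120 × [(1+0.00833333)^168 − 1] / 0.00833333 × (1+i) = 2120 × 366.840944 = 777,702.8015
(annuity-due: payments at period start, so ×(1+i).)

CHF 777,703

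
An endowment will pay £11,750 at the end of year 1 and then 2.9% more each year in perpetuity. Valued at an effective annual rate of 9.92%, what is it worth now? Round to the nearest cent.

£167,378.92

PV = PMT / (i − g) = 11750 / (0.0992 − 0.029) = 11750 / 0.070200 = 167,378.9174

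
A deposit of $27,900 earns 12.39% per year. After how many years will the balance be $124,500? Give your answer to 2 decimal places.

12.80 years

(1+i)^n = 124500/27900 = 4.46237, so n = ln 4.46237 / ln 1.1239 = 12.8049 years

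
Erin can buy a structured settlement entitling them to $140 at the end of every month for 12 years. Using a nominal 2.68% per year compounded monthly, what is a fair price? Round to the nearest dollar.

$17,223

With 12 periods per year: i = 0.00223333, n = 144.
Annuity factor a(144|0.00223333) = 123.023219; PV = 140 × 123.023219 = 17,223.2506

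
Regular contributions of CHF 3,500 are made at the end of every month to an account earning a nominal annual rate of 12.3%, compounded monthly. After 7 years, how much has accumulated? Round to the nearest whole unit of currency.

Periodic rate i = 0.123/12 = 0.01025; n = 7 × 12 = 84 periods.
FV = PMT · [(1+i)^n − 1] / i = 3500 · 132.212715 = 462,744.5031

CHF 462,745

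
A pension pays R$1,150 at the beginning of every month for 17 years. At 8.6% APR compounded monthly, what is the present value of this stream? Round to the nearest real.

Periodic rate i = 0.086/12 = 0.00716667; n = 17 × 12 = 204 periods.
PV = PMT · [1 − (1+i)^(−n)] / i × (1+i) = 1150 · 107.792523 = 123,961.4013
(annuity-due: payments at period start, so ×(1+i).)

R$123,961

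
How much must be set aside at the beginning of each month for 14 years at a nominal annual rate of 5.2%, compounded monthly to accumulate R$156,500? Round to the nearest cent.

R$632.44

i = 0.052/12 = 0.00433333 per month; n = 14·12 = 168.
FV-annuity factor × (1+i) = 247.455374; PMT = 156500 / 247.455374 = 632.4373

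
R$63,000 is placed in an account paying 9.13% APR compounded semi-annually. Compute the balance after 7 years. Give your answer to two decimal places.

R$117,692.65

Periodic rate i = 0.0913/2 = 0.04565; n = 7 × 2 = 14 periods.
63,000 × (1+0.04565)^14 = 63,000 × 1.868137 = 117,692.6481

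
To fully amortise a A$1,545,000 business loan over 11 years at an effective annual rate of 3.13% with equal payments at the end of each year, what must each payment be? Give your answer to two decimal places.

PMT = 1.545e+06 / ( [1 − (1+0.0313)^(−11)] / 0.0313 ) = 1.545e+06 / 9.186355 = 168,184.2228

A$168,184.22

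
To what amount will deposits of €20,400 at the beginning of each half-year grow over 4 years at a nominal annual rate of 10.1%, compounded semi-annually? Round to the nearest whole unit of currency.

€205,006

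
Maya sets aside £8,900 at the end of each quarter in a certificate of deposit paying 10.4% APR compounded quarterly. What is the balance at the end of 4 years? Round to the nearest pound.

£173,841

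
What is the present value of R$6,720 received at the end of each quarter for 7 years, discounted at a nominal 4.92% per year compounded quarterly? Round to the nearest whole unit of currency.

With 4 periods per year: i = 0.0123, n = 28.
Annuity factor a(28|0.0123) = 23.566200; PV = 6720 × 23.566200 = 158,364.8661

R$158,365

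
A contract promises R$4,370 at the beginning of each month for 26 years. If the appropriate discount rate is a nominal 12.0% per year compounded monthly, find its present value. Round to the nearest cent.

R$421,575.97

Periodic rate i = 0.12/12 = 0.01; n = 26 × 12 = 312 periods.
PV = PMT · [1 − (1+i)^(−n)] / i × (1+i) = 4370 · 96.470474 = 421,575.9715
(Beginning-of-period payments → annuity-due factor ×(1+i).)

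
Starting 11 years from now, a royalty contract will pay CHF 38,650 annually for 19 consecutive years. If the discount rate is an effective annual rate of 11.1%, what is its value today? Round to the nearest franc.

CHF 105,082

Value one period before first payment (t=10): 38650 × [1 − (1+0.111)^(−19)] / 0.111 = 38650 × 7.789711 = 301,072.3262
Discount back 10 years: 301,072.3262 × (1+0.111)^(−10) = 301,072.3262 × 0.349027 = 105,082.4642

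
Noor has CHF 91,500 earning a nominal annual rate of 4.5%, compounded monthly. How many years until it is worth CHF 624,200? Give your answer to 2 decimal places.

42.75 years

Periodic rate i = 0.045/12 = 0.00375.
(1+i)^n = 624200/91500 = 6.82186, so n = ln 6.82186 / ln 1.00375 = 512.9946 months
= 512.9946/12 years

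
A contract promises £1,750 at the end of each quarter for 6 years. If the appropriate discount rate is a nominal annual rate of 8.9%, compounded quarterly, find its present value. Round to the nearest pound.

With 4 periods per year: i = 0.02225, n = 24.
PV = PMT · [1 − (1+i)^(−n)] / i = 1750 · 18.440571 = 32,270.9990

£32,271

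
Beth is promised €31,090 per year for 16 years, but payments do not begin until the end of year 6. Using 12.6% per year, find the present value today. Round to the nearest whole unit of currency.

PV at t=5 (ordinary 16-year annuity): 31090 × a(16|0.126) = 31090 × 6.747964 = 209,794.2037
PV₀ = 209,794.2037 / (1+0.126)^5 = 209,794.2037 / 1.810056 = 115,904.8295

€115,905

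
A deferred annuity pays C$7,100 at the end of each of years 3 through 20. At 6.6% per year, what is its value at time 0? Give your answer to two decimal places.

PV at t=2 (ordinary 18-year annuity): 7100 × a(18|0.066) = 7100 × 10.356098 = 73,528.2968
Discount back 2 years: 73,528.2968 × (1+0.066)^(−2) = 73,528.2968 × 0.880006 = 64,705.3360

C$64,705.34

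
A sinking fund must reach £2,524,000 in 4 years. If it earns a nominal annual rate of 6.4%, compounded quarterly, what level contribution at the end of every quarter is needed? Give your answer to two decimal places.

£139,670.45

i = 0.064/4 = 0.016 per quarter; n = 4·4 = 16.
PMT = 2.524e+06 / ( [(1+0.016)^16 − 1] / 0.016 ) = 2.524e+06 / 18.071110 = 139,670.4497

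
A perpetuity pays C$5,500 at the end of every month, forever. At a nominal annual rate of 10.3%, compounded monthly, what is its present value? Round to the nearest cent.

Periodic rate i = 0.103/12 = 0.00858333.
PV = C/r = 5500/0.00858333 = 640,776.6990

C$640,776.70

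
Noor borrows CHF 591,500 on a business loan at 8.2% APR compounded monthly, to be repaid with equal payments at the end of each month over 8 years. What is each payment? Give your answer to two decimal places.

CHF 8,422.10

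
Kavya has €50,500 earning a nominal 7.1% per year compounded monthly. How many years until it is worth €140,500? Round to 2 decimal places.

14.45 years

Periodic rate i = 0.071/12 = 0.00591667.
n = ln(140500/50500) / ln(1+0.00591667) = ln(2.78218) / 0.005899 = 173.4521 months
= 173.4521/12 years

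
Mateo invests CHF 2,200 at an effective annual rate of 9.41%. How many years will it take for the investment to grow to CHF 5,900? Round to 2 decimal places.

n = ln(5900/2200) / ln(1+0.0941) = ln(2.68182) / 0.089932 = 10.9693 years

10.97 years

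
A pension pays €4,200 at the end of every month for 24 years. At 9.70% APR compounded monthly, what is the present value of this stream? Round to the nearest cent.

€468,456.47

i = 0.097/12 = 0.00808333 per month; n = 24·12 = 288.
Annuity factor a(288|0.00808333) = 111.537255; PV = 4200 × 111.537255 = 468,456.4698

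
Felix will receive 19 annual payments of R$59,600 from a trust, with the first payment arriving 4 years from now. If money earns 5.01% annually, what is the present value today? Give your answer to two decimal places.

R$621,525.02

Value one period before first payment (t=3): 59600 × [1 − (1+0.0501)^(−19)] / 0.0501 = 59600 × 12.075478 = 719,698.4932
Discount back 3 years: 719,698.4932 × (1+0.0501)^(−3) = 719,698.4932 × 0.863591 = 621,525.0225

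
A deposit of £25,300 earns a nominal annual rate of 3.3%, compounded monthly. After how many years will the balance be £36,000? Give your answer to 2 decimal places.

10.70 years

Periodic rate i = 0.033/12 = 0.00275.
n = ln(36000/25300) / ln(1+0.00275) = ln(1.42292) / 0.002746 = 128.4361 months
= 128.4361/12 years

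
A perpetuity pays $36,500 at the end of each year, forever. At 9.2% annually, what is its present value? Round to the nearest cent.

$396,739.13

PV = C/r = 36500/0.092 = 396,739.1304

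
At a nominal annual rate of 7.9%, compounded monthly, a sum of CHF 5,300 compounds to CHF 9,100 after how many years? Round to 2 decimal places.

Periodic rate i = 0.079/12 = 0.00658333.
(1+i)^n = 9100/5300 = 1.71698, so n = ln 1.71698 / ln 1.00658 = 82.3815 months
= 82.3815/12 years

6.87 years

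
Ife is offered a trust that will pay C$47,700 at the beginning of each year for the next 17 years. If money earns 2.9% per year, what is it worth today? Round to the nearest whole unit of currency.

C$651,471

PV = PMT · [1 − (1+i)^(−n)] / i × (1+i) = 47700 · 13.657670 = 651,470.8828
Payments are at the start of each period, so multiply by (1+i).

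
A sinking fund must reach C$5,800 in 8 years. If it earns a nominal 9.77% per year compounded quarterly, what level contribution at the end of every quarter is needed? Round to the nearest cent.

i = 0.0977/4 = 0.024425 per quarter; n = 8·4 = 32.
PMT = 5800 / ( [(1+0.024425)^32 − 1] / 0.024425 ) = 5800 / 47.678152 = 121.6490

C$121.65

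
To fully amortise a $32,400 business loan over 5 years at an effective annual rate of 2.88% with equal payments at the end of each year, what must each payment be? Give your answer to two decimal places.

Annuity-PV factor = 4.595441; PMT = 32400 / 4.595441 = 7,050.4660

$7,050.47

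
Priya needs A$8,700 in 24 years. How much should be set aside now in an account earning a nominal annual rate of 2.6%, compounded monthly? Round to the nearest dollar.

i = 0.026/12 = 0.00216667 per month; n = 24·12 = 288.
PV = FV·(1+i)^(−n) = 8,700 × 0.536159 = 4,664.5812

A$4,665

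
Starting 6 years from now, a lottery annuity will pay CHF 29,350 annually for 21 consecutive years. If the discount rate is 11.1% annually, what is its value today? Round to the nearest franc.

Value one period before first payment (t=5): 29350 × [1 − (1+0.111)^(−21)] / 0.111 = 29350 × 8.021180 = 235,421.6325
PV₀ = 235,421.6325 / (1+0.111)^5 = 235,421.6325 / 1.692662 = 139,083.6477

CHF 139,084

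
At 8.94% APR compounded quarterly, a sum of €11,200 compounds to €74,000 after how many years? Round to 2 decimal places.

Periodic rate i = 0.0894/4 = 0.02235.
n = ln(74000/11200) / ln(1+0.02235) = ln(6.60714) / 0.022104 = 85.4216 quarters
= 85.4216/4 years

21.36 years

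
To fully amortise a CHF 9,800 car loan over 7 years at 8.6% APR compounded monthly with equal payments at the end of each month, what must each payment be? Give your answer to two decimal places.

CHF 155.69

Periodic rate i = 0.086/12 = 0.00716667; n = 7 × 12 = 84 periods.
Annuity-PV factor = 62.945265; PMT = 9800 / 62.945265 = 155.6908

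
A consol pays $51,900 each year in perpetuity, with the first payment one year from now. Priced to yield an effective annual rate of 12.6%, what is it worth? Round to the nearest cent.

PV = PMT / i = 51900 / 0.126 = 411,904.7619

$411,904.76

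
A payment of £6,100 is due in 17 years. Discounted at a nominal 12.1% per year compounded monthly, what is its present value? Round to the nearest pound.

i = 0.121/12 = 0.0100833 per month; n = 17·12 = 204.
PV = 6,100 / (1 + 0.0100833)^204 = 6,100 / 7.742298 = 787.8798

£788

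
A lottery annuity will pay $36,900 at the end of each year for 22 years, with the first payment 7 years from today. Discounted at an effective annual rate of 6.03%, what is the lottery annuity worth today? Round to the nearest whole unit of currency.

$311,893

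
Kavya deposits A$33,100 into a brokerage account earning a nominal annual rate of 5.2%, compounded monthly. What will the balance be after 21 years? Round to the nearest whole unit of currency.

i = 0.052/12 = 0.00433333 per month; n = 21·12 = 252.
FV = PV·(1+i)^n = 33,100 × 2.973206 = 98,413.1167

A$98,413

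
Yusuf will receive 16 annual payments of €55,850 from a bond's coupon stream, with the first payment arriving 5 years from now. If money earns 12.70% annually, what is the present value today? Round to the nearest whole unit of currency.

€232,351

PV at t=4 (ordinary 16-year annuity): 55850 × a(16|0.127) = 55850 × 6.711460 = 374,835.0657
Discount back 4 years: 374,835.0657 × (1+0.127)^(−4) = 374,835.0657 × 0.619875 = 232,351.0011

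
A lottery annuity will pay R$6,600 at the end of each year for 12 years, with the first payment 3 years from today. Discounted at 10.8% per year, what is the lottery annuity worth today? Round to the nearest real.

R$35,238

Value one period before first payment (t=2): 6600 × [1 − (1+0.108)^(−12)] / 0.108 = 6600 × 6.554684 = 43,260.9124
Discount back 2 years: 43,260.9124 × (1+0.108)^(−2) = 43,260.9124 × 0.814555 = 35,238.3978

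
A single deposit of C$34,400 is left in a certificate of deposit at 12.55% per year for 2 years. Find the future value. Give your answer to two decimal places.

C$43,576.21

FV = PV·(1+i)^n = 34,400 × 1.266750 = 43,576.2086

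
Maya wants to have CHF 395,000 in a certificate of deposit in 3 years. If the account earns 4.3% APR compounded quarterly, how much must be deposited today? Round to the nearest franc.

Periodic rate i = 0.043/4 = 0.01075; n = 3 × 4 = 12 periods.
PV = FV·(1+i)^(−n) = 395,000 × 0.879579 = 347,433.8233

CHF 347,434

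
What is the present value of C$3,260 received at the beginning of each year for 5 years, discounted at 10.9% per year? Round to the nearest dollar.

PV = PMT · [1 − (1+i)^(−n)] / i × (1+i) = 3260 · 4.109081 = 13,395.6051
(Beginning-of-period payments → annuity-due factor ×(1+i).)

C$13,396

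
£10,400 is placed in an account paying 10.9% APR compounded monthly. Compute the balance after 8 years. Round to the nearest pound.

£24,776

Periodic rate i = 0.109/12 = 0.00908333; n = 8 × 12 = 96 periods.
FV = PV·(1+i)^n = 10,400 × 2.382293 = 24,775.8476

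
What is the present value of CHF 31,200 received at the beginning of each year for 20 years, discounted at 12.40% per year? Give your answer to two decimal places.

CHF 255,512.25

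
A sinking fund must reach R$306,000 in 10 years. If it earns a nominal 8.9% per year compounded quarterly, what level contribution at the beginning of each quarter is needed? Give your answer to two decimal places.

R$4,718.65

i = 0.089/4 = 0.02225 per quarter; n = 10·4 = 40.
PMT = 306000 / ( [(1+0.02225)^40 − 1] / 0.02225 × (1+i) ) = 306000 / 64.849065 = 4,718.6494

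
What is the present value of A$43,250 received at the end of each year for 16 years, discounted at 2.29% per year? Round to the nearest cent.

A$573,967.15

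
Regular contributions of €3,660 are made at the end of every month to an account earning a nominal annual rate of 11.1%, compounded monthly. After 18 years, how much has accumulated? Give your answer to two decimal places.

€2,495,477.48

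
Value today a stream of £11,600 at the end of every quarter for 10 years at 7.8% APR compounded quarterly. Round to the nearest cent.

With 4 periods per year: i = 0.0195, n = 40.
PV = PMT · [1 − (1+i)^(−n)] / i = 11600 · 27.596899 = 320,124.0267

£320,124.03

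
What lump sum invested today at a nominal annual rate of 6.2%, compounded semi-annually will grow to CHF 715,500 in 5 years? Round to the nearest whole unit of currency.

CHF 527,258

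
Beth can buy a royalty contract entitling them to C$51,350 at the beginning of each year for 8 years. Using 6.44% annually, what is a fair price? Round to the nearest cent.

C$333,575.89

PV = PMT · [1 − (1+i)^(−n)] / i × (1+i) = 51350 · 6.496122 = 333,575.8876
(Beginning-of-period payments → annuity-due factor ×(1+i).)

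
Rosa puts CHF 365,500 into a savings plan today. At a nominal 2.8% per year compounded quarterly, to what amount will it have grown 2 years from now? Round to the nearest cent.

Periodic rate i = 0.028/4 = 0.007; n = 2 × 4 = 8 periods.
365,500 × (1+0.007)^8 = 365,500 × 1.057391 = 386,476.5483

CHF 386,476.55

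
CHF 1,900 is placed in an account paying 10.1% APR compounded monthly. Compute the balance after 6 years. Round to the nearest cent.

i = 0.101/12 = 0.00841667 per month; n = 6·12 = 72.
FV = PV·(1+i)^n = 1,900 × 1.828442 = 3,474.0389

CHF 3,474.04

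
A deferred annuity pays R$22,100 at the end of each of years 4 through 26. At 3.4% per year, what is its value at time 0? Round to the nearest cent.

PV at t=3 (ordinary 23-year annuity): 22100 × a(23|0.034) = 22100 × 15.780106 = 348,740.3514
PV₀ = 348,740.3514 / (1+0.034)^3 = 348,740.3514 / 1.105507 = 315,457.3019

R$315,457.30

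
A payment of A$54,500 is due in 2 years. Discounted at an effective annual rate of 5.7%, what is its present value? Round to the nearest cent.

Discount factor = (1+0.057)^(−2) = 0.895056; PV = 54,500 × 0.895056 = 48,780.5315

A$48,780.53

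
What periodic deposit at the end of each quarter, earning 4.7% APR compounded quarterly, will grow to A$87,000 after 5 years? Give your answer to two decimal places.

A$3,884.27

Periodic rate i = 0.047/4 = 0.01175; n = 5 × 4 = 20 periods.
FV-annuity factor = 22.398055; PMT = 87000 / 22.398055 = 3,884.2658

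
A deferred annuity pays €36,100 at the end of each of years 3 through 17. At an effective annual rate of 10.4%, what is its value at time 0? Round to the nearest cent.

Value one period before first payment (t=2): 36100 × [1 − (1+0.104)^(−15)] / 0.104 = 36100 × 7.435515 = 268,422.0839
Discount back 2 years: 268,422.0839 × (1+0.104)^(−2) = 268,422.0839 × 0.820468 = 220,231.8348

€220,231.83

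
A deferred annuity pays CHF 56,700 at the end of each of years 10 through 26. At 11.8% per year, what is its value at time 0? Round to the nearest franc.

Value one period before first payment (t=9): 56700 × [1 − (1+0.118)^(−17)] / 0.118 = 56700 × 7.202224 = 408,366.1070
PV₀ = 408,366.1070 / (1+0.118)^9 = 408,366.1070 / 2.728828 = 149,648.8756

CHF 149,649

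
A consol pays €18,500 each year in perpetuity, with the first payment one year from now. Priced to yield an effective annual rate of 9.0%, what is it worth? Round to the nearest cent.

PV = C/r = 18500/0.09 = 205,555.5556

€205,555.56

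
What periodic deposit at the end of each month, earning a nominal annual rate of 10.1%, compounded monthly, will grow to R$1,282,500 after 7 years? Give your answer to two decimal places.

R$10,562.97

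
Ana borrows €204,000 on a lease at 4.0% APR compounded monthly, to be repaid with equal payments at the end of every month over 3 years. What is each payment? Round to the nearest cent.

i = 0.04/12 = 0.00333333 per month; n = 3·12 = 36.
Annuity-PV factor = 33.870766; PMT = 204000 / 33.870766 = 6,022.8929

€6,022.89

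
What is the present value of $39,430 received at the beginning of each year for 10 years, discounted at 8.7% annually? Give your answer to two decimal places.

PV = 39430 × [1 − (1+0.087)^(−10)] / 0.087 × (1+i) = 39430 × 7.069064 = 278,733.1993
(Beginning-of-period payments → annuity-due factor ×(1+i).)

$278,733.20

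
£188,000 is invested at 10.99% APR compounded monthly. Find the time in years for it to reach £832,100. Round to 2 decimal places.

13.60 years

Periodic rate i = 0.1099/12 = 0.00915833.
n = ln(832100/188000) / ln(1+0.00915833) = ln(4.42606) / 0.009117 = 163.1642 months
= 163.1642/12 years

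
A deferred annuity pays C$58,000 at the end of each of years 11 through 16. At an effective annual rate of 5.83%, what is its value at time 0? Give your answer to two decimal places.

PV at t=10 (ordinary 6-year annuity): 58000 × a(6|0.0583) = 58000 × 4.943699 = 286,734.5263
Discount back 10 years: 286,734.5263 × (1+0.0583)^(−10) = 286,734.5263 × 0.567430 = 162,701.6769

C$162,701.68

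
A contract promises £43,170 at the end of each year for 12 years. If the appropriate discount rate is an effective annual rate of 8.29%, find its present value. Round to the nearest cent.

£320,500.31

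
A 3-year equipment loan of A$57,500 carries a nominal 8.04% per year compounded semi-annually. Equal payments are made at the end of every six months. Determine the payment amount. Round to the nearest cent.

With 2 periods per year: i = 0.0402, n = 6.
Annuity-PV factor = 5.238725; PMT = 57500 / 5.238725 = 10,975.9522

A$10,975.95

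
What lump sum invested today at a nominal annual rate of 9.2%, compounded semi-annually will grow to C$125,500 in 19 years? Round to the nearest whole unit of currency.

C$22,722

With 2 periods per year: i = 0.046, n = 38.
PV = FV·(1+i)^(−n) = 125,500 × 0.181049 = 22,721.6420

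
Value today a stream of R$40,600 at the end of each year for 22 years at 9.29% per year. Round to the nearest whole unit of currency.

R$375,122

Annuity factor a(22|0.0929) = 9.239456; PV = 40600 × 9.239456 = 375,121.8939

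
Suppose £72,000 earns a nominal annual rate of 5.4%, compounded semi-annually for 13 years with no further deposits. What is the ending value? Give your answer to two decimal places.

i = 0.054/2 = 0.027 per half-year; n = 13·2 = 26.
FV = 72,000 × (1 + 0.027)^26 = 143,934.2105

£143,934.21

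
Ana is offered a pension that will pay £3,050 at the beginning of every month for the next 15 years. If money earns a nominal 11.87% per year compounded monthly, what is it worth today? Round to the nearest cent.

£258,443.13

i = 0.1187/12 = 0.00989167 per month; n = 15·12 = 180.
PV = 3050 × [1 − (1+0.00989167)^(−180)] / 0.00989167 × (1+i) = 3050 × 84.735452 = 258,443.1271
(annuity-due: payments at period start, so ×(1+i).)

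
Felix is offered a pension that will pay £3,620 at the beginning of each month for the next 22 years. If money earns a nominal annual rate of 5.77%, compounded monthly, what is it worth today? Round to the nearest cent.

i = 0.0577/12 = 0.00480833 per month; n = 22·12 = 264.
PV = PMT · [1 − (1+i)^(−n)] / i × (1+i) = 3620 · 150.072119 = 543,261.0694
(Beginning-of-period payments → annuity-due factor ×(1+i).)

£543,261.07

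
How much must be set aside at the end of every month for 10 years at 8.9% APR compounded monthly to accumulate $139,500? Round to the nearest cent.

$724.96

With 12 periods per year: i = 0.00741667, n = 120.
FV-annuity factor = 192.424092; PMT = 139500 / 192.424092 = 724.9612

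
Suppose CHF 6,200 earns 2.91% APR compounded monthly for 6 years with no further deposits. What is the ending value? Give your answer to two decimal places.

CHF 7,381.21

With 12 periods per year: i = 0.002425, n = 72.
FV = PV·(1+i)^n = 6,200 × 1.190518 = 7,381.2126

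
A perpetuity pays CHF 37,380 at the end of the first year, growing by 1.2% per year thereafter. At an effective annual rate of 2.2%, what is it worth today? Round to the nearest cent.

PV = D₁/(r − g) = 37380/(0.022 − 0.012) = 3,738,000.0000

CHF 3,738,000.00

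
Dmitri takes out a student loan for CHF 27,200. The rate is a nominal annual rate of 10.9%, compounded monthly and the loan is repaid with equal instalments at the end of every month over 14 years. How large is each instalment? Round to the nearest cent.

i = 0.109/12 = 0.00908333 per month; n = 14·12 = 168.
Annuity-PV factor = 85.991957; PMT = 27200 / 85.991957 = 316.3087

CHF 316.31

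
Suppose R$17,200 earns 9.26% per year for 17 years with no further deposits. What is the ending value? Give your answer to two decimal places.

R$77,511.97

FV = PV·(1+i)^n = 17,200 × 4.506510 = 77,511.9713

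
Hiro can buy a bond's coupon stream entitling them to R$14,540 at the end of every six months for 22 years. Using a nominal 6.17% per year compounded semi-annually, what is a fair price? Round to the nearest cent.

R$347,516.32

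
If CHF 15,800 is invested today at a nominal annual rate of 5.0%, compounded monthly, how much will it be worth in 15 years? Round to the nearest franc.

With 12 periods per year: i = 0.00416667, n = 180.
FV = PV·(1+i)^n = 15,800 × 2.113704 = 33,396.5221

CHF 33,397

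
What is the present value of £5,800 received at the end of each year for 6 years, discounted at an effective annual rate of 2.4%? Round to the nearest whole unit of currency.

PV = PMT · [1 − (1+i)^(−n)] / i = 5800 · 5.526594 = 32,054.2467

£32,054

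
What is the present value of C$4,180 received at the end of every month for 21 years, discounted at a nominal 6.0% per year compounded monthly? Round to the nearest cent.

C$598,119.57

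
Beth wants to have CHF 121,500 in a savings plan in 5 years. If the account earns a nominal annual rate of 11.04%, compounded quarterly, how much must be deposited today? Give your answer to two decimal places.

CHF 70,484.62

Periodic rate i = 0.1104/4 = 0.0276; n = 5 × 4 = 20 periods.
PV = 121,500 / (1 + 0.0276)^20 = 121,500 / 1.723780 = 70,484.6205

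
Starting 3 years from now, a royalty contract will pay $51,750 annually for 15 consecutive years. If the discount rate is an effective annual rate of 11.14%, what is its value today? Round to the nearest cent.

PV at t=2 (ordinary 15-year annuity): 51750 × a(15|0.1114) = 51750 × 7.135639 = 369,269.3141
PV₀ = 369,269.3141 / (1+0.1114)^2 = 369,269.3141 / 1.235210 = 298,952.6688

$298,952.67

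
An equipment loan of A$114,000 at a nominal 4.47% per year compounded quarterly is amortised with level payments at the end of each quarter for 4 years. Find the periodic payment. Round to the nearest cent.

A$7,820.58

Periodic rate i = 0.0447/4 = 0.011175; n = 4 × 4 = 16 periods.
Annuity-PV factor = 14.576926; PMT = 114000 / 14.576926 = 7,820.5788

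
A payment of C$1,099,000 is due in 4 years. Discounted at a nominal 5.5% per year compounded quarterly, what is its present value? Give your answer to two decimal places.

C$883,291.02

Periodic rate i = 0.055/4 = 0.01375; n = 4 × 4 = 16 periods.
PV = FV·(1+i)^(−n) = 1,099,000 × 0.803722 = 883,291.0235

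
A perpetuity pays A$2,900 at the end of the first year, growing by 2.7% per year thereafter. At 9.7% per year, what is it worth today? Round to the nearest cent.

PV = D₁/(r − g) = 2900/(0.097 − 0.027) = 41,428.5714

A$41,428.57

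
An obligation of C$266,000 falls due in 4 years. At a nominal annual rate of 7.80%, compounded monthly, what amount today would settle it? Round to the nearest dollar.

C$194,904

With 12 periods per year: i = 0.0065, n = 48.
PV = 266,000 / (1 + 0.0065)^48 = 266,000 / 1.364776 = 194,903.7674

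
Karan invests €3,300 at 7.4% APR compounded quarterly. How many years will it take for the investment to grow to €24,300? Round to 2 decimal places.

27.23 years

Periodic rate i = 0.074/4 = 0.0185.
n = ln(24300/3300) / ln(1+0.0185) = ln(7.36364) / 0.018331 = 108.9171 quarters
= 108.9171/4 years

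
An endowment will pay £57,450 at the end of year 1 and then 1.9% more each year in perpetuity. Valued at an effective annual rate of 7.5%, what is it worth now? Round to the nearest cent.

£1,025,892.86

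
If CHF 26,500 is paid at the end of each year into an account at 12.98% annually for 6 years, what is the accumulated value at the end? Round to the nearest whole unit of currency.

Accumulation factor s(6|0.1298) = 8.318504; FV = 26500 × 8.318504 = 220,440.3538

CHF 220,440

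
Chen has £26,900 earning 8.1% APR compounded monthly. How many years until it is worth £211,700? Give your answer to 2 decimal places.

25.56 years

Periodic rate i = 0.081/12 = 0.00675.
(1+i)^n = 211700/26900 = 7.86989, so n = ln 7.86989 / ln 1.00675 = 306.6665 months
= 306.6665/12 years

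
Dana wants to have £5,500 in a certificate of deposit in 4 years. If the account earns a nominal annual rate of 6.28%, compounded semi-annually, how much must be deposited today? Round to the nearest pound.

£4,295

i = 0.0628/2 = 0.0314 per half-year; n = 4·2 = 8.
PV = FV·(1+i)^(−n) = 5,500 × 0.780878 = 4,294.8270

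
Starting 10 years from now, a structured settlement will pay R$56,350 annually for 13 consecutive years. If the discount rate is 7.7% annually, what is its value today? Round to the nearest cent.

R$232,266.03

PV at t=9 (ordinary 13-year annuity): 56350 × a(13|0.077) = 56350 × 8.035874 = 452,821.4909
PV₀ = 452,821.4909 / (1+0.077)^9 = 452,821.4909 / 1.949581 = 232,266.0320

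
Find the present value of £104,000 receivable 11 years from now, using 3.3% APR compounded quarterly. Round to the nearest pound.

£72,449

i = 0.033/4 = 0.00825 per quarter; n = 11·4 = 44.
PV = 104,000 / (1 + 0.00825)^44 = 104,000 / 1.435497 = 72,448.7988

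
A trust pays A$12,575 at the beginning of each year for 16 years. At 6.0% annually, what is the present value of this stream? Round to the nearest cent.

PV = 12575 × [1 − (1+0.06)^(−16)] / 0.06 × (1+i) = 12575 × 10.712249 = 134,706.5310
(Beginning-of-period payments → annuity-due factor ×(1+i).)

A$134,706.53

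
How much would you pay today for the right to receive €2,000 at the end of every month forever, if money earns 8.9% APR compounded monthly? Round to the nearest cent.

€269,662.92

Periodic rate i = 0.089/12 = 0.00741667.
PV = PMT / i = 2000 / 0.00741667 = 269,662.9213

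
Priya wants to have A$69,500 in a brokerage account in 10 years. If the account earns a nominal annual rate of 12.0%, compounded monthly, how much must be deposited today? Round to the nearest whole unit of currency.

With 12 periods per year: i = 0.01, n = 120.
PV = FV·(1+i)^(−n) = 69,500 × 0.302995 = 21,058.1372

A$21,058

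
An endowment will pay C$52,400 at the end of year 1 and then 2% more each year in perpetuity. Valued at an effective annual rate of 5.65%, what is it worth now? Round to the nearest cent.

C$1,435,616.44

PV = PMT / (i − g) = 52400 / (0.0565 − 0.02) = 52400 / 0.036500 = 1,435,616.4384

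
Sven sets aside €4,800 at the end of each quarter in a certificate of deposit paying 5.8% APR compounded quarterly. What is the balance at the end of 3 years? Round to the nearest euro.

i = 0.058/4 = 0.0145 per quarter; n = 3·4 = 12.
Accumulation factor s(12|0.0145) = 13.004800; FV = 4800 × 13.004800 = 62,423.0385

€62,423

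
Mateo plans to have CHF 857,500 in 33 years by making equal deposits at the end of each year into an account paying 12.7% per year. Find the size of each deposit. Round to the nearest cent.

PMT = 857500 / ( [(1+0.127)^33 − 1] / 0.127 ) = 857500 / 399.211367 = 2,147.9849

CHF 2,147.98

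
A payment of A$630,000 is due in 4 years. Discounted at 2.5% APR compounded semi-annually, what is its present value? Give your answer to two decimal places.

Periodic rate i = 0.025/2 = 0.0125; n = 4 × 2 = 8 periods.
PV = 630,000 / (1 + 0.0125)^8 = 630,000 / 1.104486 = 570,401.0212

A$570,401.02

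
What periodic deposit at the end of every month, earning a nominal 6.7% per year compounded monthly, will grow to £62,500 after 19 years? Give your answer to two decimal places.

£136.37

Periodic rate i = 0.067/12 = 0.00558333; n = 19 × 12 = 228 periods.
FV-annuity factor = 458.315466; PMT = 62500 / 458.315466 = 136.3690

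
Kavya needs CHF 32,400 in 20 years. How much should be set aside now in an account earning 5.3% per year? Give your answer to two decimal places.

CHF 11,533.94

Discount factor = (1+0.053)^(−20) = 0.355986; PV = 32,400 × 0.355986 = 11,533.9373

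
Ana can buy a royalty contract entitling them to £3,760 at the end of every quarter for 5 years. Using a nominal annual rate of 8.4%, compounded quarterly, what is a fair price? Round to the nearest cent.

£60,892.18

i = 0.084/4 = 0.021 per quarter; n = 5·4 = 20.
Annuity factor a(20|0.021) = 16.194729; PV = 3760 × 16.194729 = 60,892.1827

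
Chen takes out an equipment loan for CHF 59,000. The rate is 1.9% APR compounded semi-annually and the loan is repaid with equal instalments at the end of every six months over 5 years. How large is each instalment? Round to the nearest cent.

CHF 6,212.65

Periodic rate i = 0.019/2 = 0.0095; n = 5 × 2 = 10 periods.
Annuity-PV factor = 9.496758; PMT = 59000 / 9.496758 = 6,212.6465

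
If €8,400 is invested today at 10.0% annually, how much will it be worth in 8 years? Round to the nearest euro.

FV = PV·(1+i)^n = 8,400 × 2.143589 = 18,006.1460

€18,006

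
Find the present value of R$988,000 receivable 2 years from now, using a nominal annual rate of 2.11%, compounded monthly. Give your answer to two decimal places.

R$947,208.99

Periodic rate i = 0.0211/12 = 0.00175833; n = 2 × 12 = 24 periods.
Discount factor = (1+0.00175833)^(−24) = 0.958714; PV = 988,000 × 0.958714 = 947,208.9899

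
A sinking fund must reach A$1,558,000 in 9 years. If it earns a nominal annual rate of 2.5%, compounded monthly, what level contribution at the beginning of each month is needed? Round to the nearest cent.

Periodic rate i = 0.025/12 = 0.00208333; n = 9 × 12 = 108 periods.
PMT = 1.558e+06 / ( [(1+0.00208333)^108 − 1] / 0.00208333 × (1+i) ) = 1.558e+06 / 121.226259 = 12,852.0010

A$12,852.00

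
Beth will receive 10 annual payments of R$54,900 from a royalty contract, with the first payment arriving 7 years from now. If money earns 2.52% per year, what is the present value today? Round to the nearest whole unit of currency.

PV at t=6 (ordinary 10-year annuity): 54900 × a(10|0.0252) = 54900 × 8.743026 = 479,992.1232
Discount back 6 years: 479,992.1232 × (1+0.0252)^(−6) = 479,992.1232 × 0.861288 = 413,411.4735

R$413,411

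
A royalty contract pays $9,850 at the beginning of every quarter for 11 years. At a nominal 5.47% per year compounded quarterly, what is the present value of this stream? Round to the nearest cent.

With 4 periods per year: i = 0.013675, n = 44.
Annuity factor a(44|0.013675) × (1+i) = 33.348039; PV = 9850 × 33.348039 = 328,478.1809
Payments are at the start of each period, so multiply by (1+i).

$328,478.18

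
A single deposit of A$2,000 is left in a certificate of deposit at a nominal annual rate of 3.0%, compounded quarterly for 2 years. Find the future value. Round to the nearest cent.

A$2,123.20

With 4 periods per year: i = 0.0075, n = 8.
2,000 × (1+0.0075)^8 = 2,000 × 1.061599 = 2,123.1977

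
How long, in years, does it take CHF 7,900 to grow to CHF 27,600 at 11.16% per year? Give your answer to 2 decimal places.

11.82 years

(1+i)^n = 27600/7900 = 3.49367, so n = ln 3.49367 / ln 1.1116 = 11.8237 years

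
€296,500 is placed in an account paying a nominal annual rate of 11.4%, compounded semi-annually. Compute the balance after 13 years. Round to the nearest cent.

€1,253,067.22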